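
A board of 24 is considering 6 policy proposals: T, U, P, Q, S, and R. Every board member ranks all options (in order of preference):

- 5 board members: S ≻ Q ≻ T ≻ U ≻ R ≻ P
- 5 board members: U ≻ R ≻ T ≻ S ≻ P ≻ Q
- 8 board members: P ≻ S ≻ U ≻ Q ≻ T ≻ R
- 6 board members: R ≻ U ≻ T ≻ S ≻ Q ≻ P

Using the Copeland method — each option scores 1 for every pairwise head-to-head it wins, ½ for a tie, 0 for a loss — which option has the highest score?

S

T: beats P and R; loses to U, Q, and S → score 2.
U: beats T, P, Q, and R; loses to S → score 4.
P: beats Q; loses to T, U, S, and R → score 1.
Q: beats T and R; loses to U, P, and S → score 2.
S: beats T, U, P, Q, and R → score 5.
R: beats P; loses to T, U, Q, and S → score 1.
S has the best pairwise record.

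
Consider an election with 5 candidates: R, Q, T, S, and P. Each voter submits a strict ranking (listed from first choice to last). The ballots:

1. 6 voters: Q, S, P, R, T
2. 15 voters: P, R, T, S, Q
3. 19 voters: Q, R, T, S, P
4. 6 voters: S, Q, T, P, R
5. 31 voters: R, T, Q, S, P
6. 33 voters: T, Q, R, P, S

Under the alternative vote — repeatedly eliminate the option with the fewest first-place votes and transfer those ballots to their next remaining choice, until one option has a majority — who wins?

R

Round 1: R 31, Q 25, T 33, S 6, P 15. Eliminate S.
Round 2: R 31, Q 31, T 33, P 15. Eliminate P.
Round 3: R 46, Q 31, T 33. Eliminate Q.
Round 4: R 71, T 39. R has a majority.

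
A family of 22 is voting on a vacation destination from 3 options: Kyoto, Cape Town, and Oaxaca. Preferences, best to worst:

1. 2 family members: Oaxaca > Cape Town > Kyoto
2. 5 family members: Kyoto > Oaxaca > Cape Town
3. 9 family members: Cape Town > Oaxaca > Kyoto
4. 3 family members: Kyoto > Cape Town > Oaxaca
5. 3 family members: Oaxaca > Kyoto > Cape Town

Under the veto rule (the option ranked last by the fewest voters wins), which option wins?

Last-place votes: Kyoto 11, Cape Town 8, Oaxaca 3.
Oaxaca is ranked last by the fewest voters, so Oaxaca wins.

Oaxaca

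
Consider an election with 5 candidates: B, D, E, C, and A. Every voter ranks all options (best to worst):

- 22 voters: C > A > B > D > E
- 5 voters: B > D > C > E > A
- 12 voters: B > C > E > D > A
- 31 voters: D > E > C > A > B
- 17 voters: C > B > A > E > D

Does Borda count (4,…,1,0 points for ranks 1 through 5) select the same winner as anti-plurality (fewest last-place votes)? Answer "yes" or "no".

Borda — scores: B 163, D 173, E 139, C 264, A 131. Winner: C.
Anti-plurality — last-place votes: B 31, D 17, E 22, C 0, A 17. Winner: C.
The two methods agree.

yes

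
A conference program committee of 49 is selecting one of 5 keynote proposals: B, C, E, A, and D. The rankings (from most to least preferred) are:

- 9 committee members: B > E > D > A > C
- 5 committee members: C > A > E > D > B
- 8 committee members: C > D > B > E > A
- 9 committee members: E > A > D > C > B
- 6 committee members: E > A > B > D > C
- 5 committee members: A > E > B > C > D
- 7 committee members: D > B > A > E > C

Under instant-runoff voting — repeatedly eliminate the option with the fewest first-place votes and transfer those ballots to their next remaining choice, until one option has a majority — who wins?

Round 1: B 9, C 13, E 15, A 5, D 7. Eliminate A.
Round 2: B 9, C 13, E 20, D 7. Eliminate D.
Round 3: B 16, C 13, E 20. Eliminate C.
Round 4: B 24, E 25. E has a majority.

E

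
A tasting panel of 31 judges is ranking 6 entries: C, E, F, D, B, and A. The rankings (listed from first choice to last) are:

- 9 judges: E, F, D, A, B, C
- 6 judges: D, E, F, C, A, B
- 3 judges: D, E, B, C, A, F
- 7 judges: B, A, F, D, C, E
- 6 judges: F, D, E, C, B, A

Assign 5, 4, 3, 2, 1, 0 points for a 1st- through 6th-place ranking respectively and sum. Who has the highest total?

D

C: 9·0 + 6·2 + 3·2 + 7·1 + 6·2 = 37
E: 9·5 + 6·4 + 3·4 + 7·0 + 6·3 = 99
F: 9·4 + 6·3 + 3·0 + 7·3 + 6·5 = 105
D: 9·3 + 6·5 + 3·5 + 7·2 + 6·4 = 110
B: 9·1 + 6·0 + 3·3 + 7·5 + 6·1 = 59
A: 9·2 + 6·1 + 3·1 + 7·4 + 6·0 = 55
D has the highest Borda score (110).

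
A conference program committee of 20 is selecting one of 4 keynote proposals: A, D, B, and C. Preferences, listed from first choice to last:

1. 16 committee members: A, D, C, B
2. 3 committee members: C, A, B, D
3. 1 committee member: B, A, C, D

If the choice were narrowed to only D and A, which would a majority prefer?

A

Voters preferring D to A: 0; preferring A to D: 20.
A wins the head-to-head.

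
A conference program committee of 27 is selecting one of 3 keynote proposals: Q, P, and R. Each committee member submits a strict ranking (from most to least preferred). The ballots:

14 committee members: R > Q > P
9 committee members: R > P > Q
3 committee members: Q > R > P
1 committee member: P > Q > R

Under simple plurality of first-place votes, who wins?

R

First-place votes: Q 3, P 1, R 23.
R has the most first-place votes.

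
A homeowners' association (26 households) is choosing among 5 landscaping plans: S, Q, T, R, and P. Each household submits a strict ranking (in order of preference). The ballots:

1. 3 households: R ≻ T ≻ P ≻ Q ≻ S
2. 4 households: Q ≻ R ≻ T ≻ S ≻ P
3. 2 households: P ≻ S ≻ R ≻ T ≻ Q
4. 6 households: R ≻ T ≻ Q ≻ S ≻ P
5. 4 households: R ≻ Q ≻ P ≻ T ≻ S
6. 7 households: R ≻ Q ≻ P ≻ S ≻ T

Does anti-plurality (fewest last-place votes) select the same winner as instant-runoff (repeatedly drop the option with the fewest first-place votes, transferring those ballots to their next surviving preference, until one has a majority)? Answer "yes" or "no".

yes

Anti-plurality — last-place votes: S 7, Q 2, T 7, R 0, P 10. Winner: R.
Instant-runoff — R1 S 0, Q 4, T 0, R 20, P 2 (R winner). Winner: R.
The two methods agree.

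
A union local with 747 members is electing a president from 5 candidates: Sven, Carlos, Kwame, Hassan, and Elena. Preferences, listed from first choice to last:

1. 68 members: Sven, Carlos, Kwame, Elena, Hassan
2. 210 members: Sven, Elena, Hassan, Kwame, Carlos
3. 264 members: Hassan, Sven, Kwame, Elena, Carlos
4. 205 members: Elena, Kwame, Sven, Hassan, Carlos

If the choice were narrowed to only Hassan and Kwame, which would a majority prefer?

Hassan

Voters preferring Hassan to Kwame: 474; preferring Kwame to Hassan: 273.
Hassan wins the head-to-head.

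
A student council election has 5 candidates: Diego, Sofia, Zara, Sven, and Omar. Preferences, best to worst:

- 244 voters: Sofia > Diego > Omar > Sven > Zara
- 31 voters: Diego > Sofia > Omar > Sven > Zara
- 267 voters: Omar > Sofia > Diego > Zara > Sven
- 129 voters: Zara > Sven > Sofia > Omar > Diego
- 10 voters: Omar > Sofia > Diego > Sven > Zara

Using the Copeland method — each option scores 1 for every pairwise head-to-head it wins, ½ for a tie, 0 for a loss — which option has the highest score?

Sofia

Diego: beats Zara and Sven; loses to Sofia and Omar → score 2.
Sofia: beats Diego, Zara, Sven, and Omar → score 4.
Zara: beats Sven; loses to Diego, Sofia, and Omar → score 1.
Sven: loses to Diego, Sofia, Zara, and Omar → score 0.
Omar: beats Diego, Zara, and Sven; loses to Sofia → score 3.
Sofia has the best pairwise record.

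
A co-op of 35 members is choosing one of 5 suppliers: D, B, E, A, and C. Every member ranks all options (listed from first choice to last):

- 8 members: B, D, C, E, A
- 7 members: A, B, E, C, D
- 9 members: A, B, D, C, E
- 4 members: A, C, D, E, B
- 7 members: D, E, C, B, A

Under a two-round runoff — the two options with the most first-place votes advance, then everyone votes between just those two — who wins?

Round 1 first-place votes: D 7, B 8, E 0, A 20, C 0.
A and B advance.
Runoff: A is preferred to B by 20 voters; B by 15.
A wins the runoff.

A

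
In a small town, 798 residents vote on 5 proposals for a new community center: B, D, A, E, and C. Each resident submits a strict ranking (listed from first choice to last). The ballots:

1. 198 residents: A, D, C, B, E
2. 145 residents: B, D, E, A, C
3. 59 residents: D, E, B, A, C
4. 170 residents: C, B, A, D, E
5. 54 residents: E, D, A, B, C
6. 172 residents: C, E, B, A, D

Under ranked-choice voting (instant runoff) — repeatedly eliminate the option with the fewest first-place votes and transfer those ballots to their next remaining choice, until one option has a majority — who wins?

A

Round 1: B 145, D 59, A 198, E 54, C 342. Eliminate E.
Round 2: B 145, D 113, A 198, C 342. Eliminate D.
Round 3: B 204, A 252, C 342. Eliminate B.
Round 4: A 456, C 342. A has a majority.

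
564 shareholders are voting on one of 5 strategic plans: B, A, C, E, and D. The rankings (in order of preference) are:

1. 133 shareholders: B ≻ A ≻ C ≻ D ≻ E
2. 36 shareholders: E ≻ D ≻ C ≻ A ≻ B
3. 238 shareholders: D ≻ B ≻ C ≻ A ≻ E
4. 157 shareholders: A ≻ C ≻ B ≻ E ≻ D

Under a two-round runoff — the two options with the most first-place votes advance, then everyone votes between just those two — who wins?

Round 1 first-place votes: B 133, A 157, C 0, E 36, D 238.
D and A advance.
Runoff: D is preferred to A by 274 voters; A by 290.
A wins the runoff.

A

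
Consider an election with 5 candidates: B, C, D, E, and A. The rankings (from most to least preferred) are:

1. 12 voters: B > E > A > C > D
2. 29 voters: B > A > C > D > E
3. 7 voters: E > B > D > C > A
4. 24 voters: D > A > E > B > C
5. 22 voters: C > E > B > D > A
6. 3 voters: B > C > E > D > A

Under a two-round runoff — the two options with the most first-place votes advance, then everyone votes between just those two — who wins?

B

Round 1 first-place votes: B 44, C 22, D 24, E 7, A 0.
B and D advance.
Runoff: B is preferred to D by 73 voters; D by 24.
B wins the runoff.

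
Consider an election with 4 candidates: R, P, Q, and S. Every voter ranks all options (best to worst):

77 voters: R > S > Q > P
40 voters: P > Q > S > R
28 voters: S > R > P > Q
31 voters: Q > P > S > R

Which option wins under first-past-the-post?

First-place votes: R 77, P 40, Q 31, S 28.
R has the most first-place votes.

R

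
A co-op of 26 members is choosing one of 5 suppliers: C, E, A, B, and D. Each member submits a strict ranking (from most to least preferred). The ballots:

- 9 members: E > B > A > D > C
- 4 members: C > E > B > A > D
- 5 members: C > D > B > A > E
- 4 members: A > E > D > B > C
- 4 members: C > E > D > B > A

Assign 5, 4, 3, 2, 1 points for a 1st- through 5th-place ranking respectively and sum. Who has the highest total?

C: 9·1 + 4·5 + 5·5 + 4·1 + 4·5 = 78
E: 9·5 + 4·4 + 5·1 + 4·4 + 4·4 = 98
A: 9·3 + 4·2 + 5·2 + 4·5 + 4·1 = 69
B: 9·4 + 4·3 + 5·3 + 4·2 + 4·2 = 79
D: 9·2 + 4·1 + 5·4 + 4·3 + 4·3 = 66
E has the highest Borda score (98).

E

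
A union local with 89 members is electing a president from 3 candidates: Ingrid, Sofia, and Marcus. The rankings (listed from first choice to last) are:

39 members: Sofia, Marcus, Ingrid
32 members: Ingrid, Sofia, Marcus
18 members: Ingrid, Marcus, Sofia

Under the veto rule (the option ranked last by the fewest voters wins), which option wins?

Sofia

Last-place votes: Ingrid 39, Sofia 18, Marcus 32.
Sofia is ranked last by the fewest voters, so Sofia wins.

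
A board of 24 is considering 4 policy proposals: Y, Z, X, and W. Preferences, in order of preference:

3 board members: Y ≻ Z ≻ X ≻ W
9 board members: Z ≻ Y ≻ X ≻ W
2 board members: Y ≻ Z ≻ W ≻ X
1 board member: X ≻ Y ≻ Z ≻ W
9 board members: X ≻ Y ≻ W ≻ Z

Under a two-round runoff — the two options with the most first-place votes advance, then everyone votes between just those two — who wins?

Round 1 first-place votes: Y 5, Z 9, X 10, W 0.
X and Z advance.
Runoff: X is preferred to Z by 10 voters; Z by 14.
Z wins the runoff.

Z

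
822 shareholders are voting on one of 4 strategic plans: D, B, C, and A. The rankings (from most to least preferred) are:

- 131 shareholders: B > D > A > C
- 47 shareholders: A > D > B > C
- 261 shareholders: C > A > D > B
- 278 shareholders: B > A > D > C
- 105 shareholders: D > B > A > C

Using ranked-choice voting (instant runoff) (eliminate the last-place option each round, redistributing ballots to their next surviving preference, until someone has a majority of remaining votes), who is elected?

Round 1: D 105, B 409, C 261, A 47. Eliminate A.
Round 2: D 152, B 409, C 261. Eliminate D.
Round 3: B 561, C 261. B has a majority.

B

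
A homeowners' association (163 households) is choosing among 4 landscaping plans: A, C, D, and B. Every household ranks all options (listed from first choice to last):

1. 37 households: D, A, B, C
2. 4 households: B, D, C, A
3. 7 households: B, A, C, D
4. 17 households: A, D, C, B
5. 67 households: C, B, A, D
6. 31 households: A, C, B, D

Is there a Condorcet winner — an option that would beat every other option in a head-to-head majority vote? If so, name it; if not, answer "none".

A vs C: 92–71 for A.
A vs D: 122–41 for A.
A vs B: 85–78 for A.
A beats every other option head-to-head.

A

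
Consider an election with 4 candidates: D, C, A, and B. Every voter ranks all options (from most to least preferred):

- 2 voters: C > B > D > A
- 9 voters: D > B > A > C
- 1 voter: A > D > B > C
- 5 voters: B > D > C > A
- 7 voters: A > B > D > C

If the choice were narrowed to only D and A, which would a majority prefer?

D

Voters preferring D to A: 16; preferring A to D: 8.
D wins the head-to-head.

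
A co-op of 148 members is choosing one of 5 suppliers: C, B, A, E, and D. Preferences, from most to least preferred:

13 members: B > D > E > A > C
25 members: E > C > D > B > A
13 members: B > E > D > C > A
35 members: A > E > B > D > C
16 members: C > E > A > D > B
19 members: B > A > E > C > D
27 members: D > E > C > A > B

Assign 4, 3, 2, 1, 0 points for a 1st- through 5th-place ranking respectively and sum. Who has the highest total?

E

C: 13·0 + 25·3 + 13·1 + 35·0 + 16·4 + 19·1 + 27·2 = 225
B: 13·4 + 25·1 + 13·4 + 35·2 + 16·0 + 19·4 + 27·0 = 275
A: 13·1 + 25·0 + 13·0 + 35·4 + 16·2 + 19·3 + 27·1 = 269
E: 13·2 + 25·4 + 13·3 + 35·3 + 16·3 + 19·2 + 27·3 = 437
D: 13·3 + 25·2 + 13·2 + 35·1 + 16·1 + 19·0 + 27·4 = 274
E has the highest Borda score (437).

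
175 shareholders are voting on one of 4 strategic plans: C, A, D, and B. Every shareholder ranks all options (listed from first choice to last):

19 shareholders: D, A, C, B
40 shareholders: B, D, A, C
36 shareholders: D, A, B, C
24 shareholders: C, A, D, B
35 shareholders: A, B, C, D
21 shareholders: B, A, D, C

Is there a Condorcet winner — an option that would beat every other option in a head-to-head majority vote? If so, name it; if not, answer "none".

Checking pairwise contests:
A beats C 151–24.
D beats A 95–80.
B beats D 96–79.
A beats B 114–61.
Every option loses at least one head-to-head, so there is no Condorcet winner.

none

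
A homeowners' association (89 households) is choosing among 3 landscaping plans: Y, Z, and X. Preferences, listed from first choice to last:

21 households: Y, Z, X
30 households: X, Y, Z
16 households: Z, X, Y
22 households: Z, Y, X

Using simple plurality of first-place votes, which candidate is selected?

Z

First-place votes: Y 21, Z 38, X 30.
Z has the most first-place votes.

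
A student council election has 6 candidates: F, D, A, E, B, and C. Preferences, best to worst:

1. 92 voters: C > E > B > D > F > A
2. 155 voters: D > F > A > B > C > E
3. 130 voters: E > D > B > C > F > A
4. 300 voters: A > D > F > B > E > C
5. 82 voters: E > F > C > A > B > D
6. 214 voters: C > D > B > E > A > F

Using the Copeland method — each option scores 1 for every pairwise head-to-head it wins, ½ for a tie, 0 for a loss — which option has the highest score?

F: beats B and C; loses to D, A, and E → score 2.
D: beats F, A, E, B, and C → score 5.
A: beats F and B; loses to D, E, and C → score 2.
E: beats F, A, and C; loses to D and B → score 3.
B: beats E and C; loses to F, D, and A → score 2.
C: beats A; loses to F, D, E, and B → score 1.
D has the best pairwise record.

D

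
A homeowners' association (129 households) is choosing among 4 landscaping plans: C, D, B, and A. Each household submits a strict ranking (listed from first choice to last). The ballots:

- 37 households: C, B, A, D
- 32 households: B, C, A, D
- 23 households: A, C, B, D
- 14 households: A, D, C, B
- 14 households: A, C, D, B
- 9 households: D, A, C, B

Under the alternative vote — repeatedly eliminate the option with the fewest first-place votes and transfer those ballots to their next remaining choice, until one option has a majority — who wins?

Round 1: C 37, D 9, B 32, A 51. Eliminate D.
Round 2: C 37, B 32, A 60. Eliminate B.
Round 3: C 69, A 60. C has a majority.

C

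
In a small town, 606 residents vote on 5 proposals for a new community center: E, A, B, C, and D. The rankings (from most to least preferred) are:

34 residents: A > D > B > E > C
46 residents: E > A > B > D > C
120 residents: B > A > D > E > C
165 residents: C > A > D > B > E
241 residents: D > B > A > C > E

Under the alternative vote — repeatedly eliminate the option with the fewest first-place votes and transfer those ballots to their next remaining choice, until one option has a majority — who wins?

D

Round 1: E 46, A 34, B 120, C 165, D 241. Eliminate A.
Round 2: E 46, B 120, C 165, D 275. Eliminate E.
Round 3: B 166, C 165, D 275. Eliminate C.
Round 4: B 166, D 440. D has a majority.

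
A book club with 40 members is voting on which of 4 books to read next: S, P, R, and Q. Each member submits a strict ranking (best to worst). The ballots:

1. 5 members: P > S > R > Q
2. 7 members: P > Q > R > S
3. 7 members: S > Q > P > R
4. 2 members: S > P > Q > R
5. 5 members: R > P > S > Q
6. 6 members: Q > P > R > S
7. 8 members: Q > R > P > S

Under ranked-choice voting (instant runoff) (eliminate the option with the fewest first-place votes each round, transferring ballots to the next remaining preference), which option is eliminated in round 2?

S

Round 1: S 9, P 12, R 5, Q 14. Eliminate R.
Round 2: S 9, P 17, Q 14. Eliminate S.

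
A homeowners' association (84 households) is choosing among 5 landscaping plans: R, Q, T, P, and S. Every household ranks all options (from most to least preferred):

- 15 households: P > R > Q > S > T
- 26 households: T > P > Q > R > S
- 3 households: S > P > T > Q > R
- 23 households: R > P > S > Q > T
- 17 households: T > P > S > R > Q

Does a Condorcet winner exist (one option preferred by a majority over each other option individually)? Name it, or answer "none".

T

T vs R: 46–38 for T.
T vs Q: 46–38 for T.
T vs P: 43–41 for T.
T vs S: 43–41 for T.
T beats every other option head-to-head.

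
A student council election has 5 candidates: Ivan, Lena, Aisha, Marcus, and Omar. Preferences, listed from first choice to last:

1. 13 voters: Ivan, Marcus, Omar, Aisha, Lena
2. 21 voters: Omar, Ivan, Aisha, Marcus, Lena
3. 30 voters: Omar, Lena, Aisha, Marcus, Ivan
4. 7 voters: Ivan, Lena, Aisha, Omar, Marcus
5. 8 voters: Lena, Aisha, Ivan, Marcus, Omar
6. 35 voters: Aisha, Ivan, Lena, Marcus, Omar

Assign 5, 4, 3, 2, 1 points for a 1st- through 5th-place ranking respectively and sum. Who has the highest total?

Aisha

Ivan: 13·5 + 21·4 + 30·1 + 7·5 + 8·3 + 35·4 = 378
Lena: 13·1 + 21·1 + 30·4 + 7·4 + 8·5 + 35·3 = 327
Aisha: 13·2 + 21·3 + 30·3 + 7·3 + 8·4 + 35·5 = 407
Marcus: 13·4 + 21·2 + 30·2 + 7·1 + 8·2 + 35·2 = 247
Omar: 13·3 + 21·5 + 30·5 + 7·2 + 8·1 + 35·1 = 351
Aisha has the highest Borda score (407).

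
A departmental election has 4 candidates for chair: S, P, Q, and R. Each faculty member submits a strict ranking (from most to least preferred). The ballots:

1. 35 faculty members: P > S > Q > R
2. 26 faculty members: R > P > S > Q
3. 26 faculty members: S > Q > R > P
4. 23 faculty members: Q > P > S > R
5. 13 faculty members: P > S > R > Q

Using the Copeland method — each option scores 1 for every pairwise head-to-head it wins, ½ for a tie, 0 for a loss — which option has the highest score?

P

S: beats Q and R; loses to P → score 2.
P: beats S, Q, and R → score 3.
Q: beats R; loses to S and P → score 1.
R: loses to S, P, and Q → score 0.
P has the best pairwise record.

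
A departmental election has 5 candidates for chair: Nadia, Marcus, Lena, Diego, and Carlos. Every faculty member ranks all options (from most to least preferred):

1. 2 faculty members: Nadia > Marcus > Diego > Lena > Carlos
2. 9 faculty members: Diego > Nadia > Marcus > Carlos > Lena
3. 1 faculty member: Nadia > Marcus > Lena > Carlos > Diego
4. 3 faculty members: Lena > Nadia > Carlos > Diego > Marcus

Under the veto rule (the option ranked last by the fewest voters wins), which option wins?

Nadia

Last-place votes: Nadia 0, Marcus 3, Lena 9, Diego 1, Carlos 2.
Nadia is ranked last by the fewest voters, so Nadia wins.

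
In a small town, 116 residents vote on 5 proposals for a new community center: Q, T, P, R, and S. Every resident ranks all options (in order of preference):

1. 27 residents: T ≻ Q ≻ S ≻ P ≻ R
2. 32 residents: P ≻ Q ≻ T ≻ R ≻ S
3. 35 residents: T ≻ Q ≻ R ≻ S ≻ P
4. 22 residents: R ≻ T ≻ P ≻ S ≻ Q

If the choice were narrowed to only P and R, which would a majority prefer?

Voters preferring P to R: 59; preferring R to P: 57.
P wins the head-to-head.

P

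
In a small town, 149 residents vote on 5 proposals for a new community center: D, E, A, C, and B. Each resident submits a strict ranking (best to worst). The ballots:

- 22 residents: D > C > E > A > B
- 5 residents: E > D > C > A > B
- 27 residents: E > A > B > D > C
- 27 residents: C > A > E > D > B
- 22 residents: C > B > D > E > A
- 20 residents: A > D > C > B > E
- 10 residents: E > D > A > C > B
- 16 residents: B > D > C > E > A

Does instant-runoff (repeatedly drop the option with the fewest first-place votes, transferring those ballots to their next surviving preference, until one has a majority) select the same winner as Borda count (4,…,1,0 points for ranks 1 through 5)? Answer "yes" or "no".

no

Instant-runoff — R1 D 22, E 42, A 20, C 49, B 16 (B out); R2 D 38, E 42, A 20, C 49 (A out); R3 D 58, E 42, C 49 (E out); R4 D 100, C 49 (D winner). Winner: D.
Borda — scores: D 339, E 304, A 289, C 354, B 204. Winner: C.
The two methods disagree.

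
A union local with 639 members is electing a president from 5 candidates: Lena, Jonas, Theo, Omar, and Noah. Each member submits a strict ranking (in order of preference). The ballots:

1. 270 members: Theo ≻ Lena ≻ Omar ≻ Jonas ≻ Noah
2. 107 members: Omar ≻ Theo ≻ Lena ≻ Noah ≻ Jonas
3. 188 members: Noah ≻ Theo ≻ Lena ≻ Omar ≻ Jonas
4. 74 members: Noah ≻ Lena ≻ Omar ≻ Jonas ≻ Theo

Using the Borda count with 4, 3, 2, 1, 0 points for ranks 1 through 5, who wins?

Theo

Lena: 270·3 + 107·2 + 188·2 + 74·3 = 1622
Jonas: 270·1 + 107·0 + 188·0 + 74·1 = 344
Theo: 270·4 + 107·3 + 188·3 + 74·0 = 1965
Omar: 270·2 + 107·4 + 188·1 + 74·2 = 1304
Noah: 270·0 + 107·1 + 188·4 + 74·4 = 1155
Theo has the highest Borda score (1965).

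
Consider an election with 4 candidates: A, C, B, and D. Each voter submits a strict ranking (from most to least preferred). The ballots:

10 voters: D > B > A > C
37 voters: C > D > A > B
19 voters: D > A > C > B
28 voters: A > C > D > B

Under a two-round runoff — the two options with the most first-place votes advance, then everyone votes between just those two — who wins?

Round 1 first-place votes: A 28, C 37, B 0, D 29.
C and D advance.
Runoff: C is preferred to D by 65 voters; D by 29.
C wins the runoff.

C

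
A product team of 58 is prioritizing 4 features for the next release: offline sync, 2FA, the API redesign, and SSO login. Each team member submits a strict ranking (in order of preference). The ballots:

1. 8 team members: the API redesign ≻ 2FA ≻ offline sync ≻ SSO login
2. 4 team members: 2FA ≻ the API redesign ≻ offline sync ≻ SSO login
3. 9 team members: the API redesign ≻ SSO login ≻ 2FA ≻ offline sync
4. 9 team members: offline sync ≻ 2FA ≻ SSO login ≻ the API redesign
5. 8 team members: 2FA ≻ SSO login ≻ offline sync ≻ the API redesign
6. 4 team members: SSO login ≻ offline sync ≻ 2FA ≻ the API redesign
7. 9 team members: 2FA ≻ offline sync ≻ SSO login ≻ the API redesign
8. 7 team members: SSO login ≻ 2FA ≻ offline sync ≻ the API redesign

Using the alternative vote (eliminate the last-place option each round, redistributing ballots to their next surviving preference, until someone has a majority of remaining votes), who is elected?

Round 1: offline sync 9, 2FA 21, the API redesign 17, SSO login 11. Eliminate offline sync.
Round 2: 2FA 30, the API redesign 17, SSO login 11. 2FA has a majority.

2FA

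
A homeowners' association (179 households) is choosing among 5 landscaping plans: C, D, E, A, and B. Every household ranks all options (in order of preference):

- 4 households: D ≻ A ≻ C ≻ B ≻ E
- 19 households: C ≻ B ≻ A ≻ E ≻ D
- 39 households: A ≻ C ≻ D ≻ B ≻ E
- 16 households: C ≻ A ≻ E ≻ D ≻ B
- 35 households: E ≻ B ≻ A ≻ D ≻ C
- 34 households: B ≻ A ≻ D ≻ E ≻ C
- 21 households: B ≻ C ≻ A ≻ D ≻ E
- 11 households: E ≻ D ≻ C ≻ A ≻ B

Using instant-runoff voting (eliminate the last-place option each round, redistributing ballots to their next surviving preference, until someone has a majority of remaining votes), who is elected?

Round 1: C 35, D 4, E 46, A 39, B 55. Eliminate D.
Round 2: C 35, E 46, A 43, B 55. Eliminate C.
Round 3: E 46, A 59, B 74. Eliminate E.
Round 4: A 70, B 109. B has a majority.

B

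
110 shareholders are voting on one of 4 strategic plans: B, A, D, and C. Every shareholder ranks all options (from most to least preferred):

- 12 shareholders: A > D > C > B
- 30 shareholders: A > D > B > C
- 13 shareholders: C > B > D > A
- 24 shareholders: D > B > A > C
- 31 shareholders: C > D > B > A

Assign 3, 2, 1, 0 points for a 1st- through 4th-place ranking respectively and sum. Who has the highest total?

D

B: 12·0 + 30·1 + 13·2 + 24·2 + 31·1 = 135
A: 12·3 + 30·3 + 13·0 + 24·1 + 31·0 = 150
D: 12·2 + 30·2 + 13·1 + 24·3 + 31·2 = 231
C: 12·1 + 30·0 + 13·3 + 24·0 + 31·3 = 144
D has the highest Borda score (231).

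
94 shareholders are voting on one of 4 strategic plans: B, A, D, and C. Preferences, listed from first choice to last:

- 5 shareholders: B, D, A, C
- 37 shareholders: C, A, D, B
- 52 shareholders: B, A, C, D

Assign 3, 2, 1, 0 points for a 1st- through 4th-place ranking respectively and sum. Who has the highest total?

A

B: 5·3 + 37·0 + 52·3 = 171
A: 5·1 + 37·2 + 52·2 = 183
D: 5·2 + 37·1 + 52·0 = 47
C: 5·0 + 37·3 + 52·1 = 163
A has the highest Borda score (183).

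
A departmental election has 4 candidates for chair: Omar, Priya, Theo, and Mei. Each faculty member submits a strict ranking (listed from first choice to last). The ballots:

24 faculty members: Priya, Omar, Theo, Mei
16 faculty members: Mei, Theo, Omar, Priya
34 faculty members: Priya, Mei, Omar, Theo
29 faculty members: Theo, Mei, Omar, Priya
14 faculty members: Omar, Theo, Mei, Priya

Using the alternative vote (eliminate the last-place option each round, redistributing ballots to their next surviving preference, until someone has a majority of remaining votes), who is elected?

Round 1: Omar 14, Priya 58, Theo 29, Mei 16. Eliminate Omar.
Round 2: Priya 58, Theo 43, Mei 16. Eliminate Mei.
Round 3: Priya 58, Theo 59. Theo has a majority.

Theo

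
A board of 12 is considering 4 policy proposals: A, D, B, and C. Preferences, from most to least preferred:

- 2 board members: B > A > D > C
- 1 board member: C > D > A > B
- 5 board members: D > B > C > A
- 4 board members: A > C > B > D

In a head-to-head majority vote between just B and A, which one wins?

B

Voters preferring B to A: 7; preferring A to B: 5.
B wins the head-to-head.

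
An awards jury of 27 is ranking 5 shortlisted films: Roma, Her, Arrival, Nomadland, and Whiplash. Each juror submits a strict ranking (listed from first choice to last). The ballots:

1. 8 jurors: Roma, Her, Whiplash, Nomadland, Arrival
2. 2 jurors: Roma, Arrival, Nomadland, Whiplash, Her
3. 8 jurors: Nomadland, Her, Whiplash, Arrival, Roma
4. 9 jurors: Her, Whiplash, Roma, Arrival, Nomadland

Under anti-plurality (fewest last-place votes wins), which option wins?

Whiplash

Last-place votes: Roma 8, Her 2, Arrival 8, Nomadland 9, Whiplash 0.
Whiplash is ranked last by the fewest voters, so Whiplash wins.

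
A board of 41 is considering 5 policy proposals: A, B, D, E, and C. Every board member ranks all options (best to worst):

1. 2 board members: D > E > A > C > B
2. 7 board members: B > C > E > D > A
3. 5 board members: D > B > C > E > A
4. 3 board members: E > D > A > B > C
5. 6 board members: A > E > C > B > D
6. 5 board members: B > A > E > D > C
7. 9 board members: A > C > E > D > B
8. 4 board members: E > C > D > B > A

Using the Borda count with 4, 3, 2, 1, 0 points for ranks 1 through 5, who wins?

E

A: 2·2 + 7·0 + 5·0 + 3·2 + 6·4 + 5·3 + 9·4 + 4·0 = 85
B: 2·0 + 7·4 + 5·3 + 3·1 + 6·1 + 5·4 + 9·0 + 4·1 = 76
D: 2·4 + 7·1 + 5·4 + 3·3 + 6·0 + 5·1 + 9·1 + 4·2 = 66
E: 2·3 + 7·2 + 5·1 + 3·4 + 6·3 + 5·2 + 9·2 + 4·4 = 99
C: 2·1 + 7·3 + 5·2 + 3·0 + 6·2 + 5·0 + 9·3 + 4·3 = 84
E has the highest Borda score (99).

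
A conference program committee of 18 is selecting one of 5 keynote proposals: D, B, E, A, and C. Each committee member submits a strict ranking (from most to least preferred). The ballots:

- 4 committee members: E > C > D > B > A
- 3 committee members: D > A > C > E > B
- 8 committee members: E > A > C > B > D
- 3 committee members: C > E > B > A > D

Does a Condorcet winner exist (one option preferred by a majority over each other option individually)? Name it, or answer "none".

E vs D: 15–3 for E.
E vs B: 18–0 for E.
E vs A: 15–3 for E.
E vs C: 12–6 for E.
E beats every other option head-to-head.

E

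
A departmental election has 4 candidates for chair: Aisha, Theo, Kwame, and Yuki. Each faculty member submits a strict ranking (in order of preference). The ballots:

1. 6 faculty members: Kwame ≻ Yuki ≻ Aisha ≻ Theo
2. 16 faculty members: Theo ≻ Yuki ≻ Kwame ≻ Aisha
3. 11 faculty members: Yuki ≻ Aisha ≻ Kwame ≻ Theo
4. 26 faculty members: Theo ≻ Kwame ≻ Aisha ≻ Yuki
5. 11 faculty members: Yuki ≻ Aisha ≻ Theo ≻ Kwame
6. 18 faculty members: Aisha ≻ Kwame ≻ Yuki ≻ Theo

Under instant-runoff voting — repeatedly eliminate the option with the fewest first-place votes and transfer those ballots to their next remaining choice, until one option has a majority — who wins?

Round 1: Aisha 18, Theo 42, Kwame 6, Yuki 22. Eliminate Kwame.
Round 2: Aisha 18, Theo 42, Yuki 28. Eliminate Aisha.
Round 3: Theo 42, Yuki 46. Yuki has a majority.

Yuki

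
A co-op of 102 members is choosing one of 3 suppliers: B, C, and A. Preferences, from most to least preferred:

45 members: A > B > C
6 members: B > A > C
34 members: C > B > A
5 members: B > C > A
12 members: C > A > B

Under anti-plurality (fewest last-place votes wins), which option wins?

Last-place votes: B 12, C 51, A 39.
B is ranked last by the fewest voters, so B wins.

B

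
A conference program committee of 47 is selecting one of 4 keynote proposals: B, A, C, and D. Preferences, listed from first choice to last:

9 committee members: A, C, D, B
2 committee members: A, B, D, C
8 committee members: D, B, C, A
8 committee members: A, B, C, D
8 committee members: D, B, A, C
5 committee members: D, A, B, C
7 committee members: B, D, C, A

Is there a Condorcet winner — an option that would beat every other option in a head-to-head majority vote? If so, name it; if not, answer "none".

D vs B: 30–17 for D.
D vs A: 28–19 for D.
D vs C: 30–17 for D.
D beats every other option head-to-head.

D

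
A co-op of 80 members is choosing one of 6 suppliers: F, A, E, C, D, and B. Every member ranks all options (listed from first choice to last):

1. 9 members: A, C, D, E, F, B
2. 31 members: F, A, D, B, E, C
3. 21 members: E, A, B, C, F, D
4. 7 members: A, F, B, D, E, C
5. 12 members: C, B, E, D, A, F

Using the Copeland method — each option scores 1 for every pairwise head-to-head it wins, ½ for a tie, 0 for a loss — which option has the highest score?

F: beats D and B; loses to A, E, and C → score 2.
A: beats F, E, C, D, and B → score 5.
E: beats F and C; loses to A, D, and B → score 2.
C: beats F and D; loses to A, E, and B → score 2.
D: beats E; ties B; loses to F, A, and C → score 1.5.
B: beats E and C; ties D; loses to F and A → score 2.5.
A has the best pairwise record.

A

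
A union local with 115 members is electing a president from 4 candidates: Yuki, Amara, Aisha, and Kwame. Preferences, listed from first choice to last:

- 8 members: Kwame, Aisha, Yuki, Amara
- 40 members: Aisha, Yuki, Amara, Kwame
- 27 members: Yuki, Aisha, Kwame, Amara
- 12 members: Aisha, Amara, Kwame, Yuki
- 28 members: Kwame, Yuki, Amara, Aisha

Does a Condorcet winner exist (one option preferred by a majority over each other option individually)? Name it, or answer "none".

Aisha

Aisha vs Yuki: 60–55 for Aisha.
Aisha vs Amara: 87–28 for Aisha.
Aisha vs Kwame: 79–36 for Aisha.
Aisha beats every other option head-to-head.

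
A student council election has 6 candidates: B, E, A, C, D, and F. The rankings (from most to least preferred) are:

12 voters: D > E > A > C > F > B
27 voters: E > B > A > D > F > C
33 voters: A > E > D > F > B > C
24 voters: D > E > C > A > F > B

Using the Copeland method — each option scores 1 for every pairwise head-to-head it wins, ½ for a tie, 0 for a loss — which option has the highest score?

B: beats C; loses to E, A, D, and F → score 1.
E: beats B, A, C, D, and F → score 5.
A: beats B, C, D, and F; loses to E → score 4.
C: loses to B, E, A, D, and F → score 0.
D: beats B, C, and F; loses to E and A → score 3.
F: beats B and C; loses to E, A, and D → score 2.
E has the best pairwise record.

E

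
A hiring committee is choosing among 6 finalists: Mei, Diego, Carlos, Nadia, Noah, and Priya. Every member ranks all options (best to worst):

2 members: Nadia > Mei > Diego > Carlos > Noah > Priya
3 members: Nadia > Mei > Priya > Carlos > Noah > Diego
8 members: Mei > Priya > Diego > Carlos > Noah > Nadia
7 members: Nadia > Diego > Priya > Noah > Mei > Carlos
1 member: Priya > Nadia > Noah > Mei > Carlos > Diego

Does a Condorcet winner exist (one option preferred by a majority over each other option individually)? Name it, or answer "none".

Nadia vs Mei: 13–8 for Nadia.
Nadia vs Diego: 13–8 for Nadia.
Nadia vs Carlos: 13–8 for Nadia.
Nadia vs Noah: 13–8 for Nadia.
Nadia vs Priya: 12–9 for Nadia.
Nadia beats every other option head-to-head.

Nadia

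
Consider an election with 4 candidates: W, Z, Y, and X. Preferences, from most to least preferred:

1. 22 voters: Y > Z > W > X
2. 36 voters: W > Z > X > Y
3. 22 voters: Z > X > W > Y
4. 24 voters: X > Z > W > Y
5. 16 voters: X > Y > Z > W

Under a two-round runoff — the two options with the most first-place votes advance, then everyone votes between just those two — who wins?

Round 1 first-place votes: W 36, Z 22, Y 22, X 40.
X and W advance.
Runoff: X is preferred to W by 62 voters; W by 58.
X wins the runoff.

X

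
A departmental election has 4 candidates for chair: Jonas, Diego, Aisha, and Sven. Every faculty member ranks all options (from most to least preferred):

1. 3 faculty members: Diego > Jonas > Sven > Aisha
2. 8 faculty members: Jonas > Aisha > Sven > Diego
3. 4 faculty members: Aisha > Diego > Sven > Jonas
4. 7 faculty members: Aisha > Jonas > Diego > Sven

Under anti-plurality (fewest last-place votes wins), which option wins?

Last-place votes: Jonas 4, Diego 8, Aisha 3, Sven 7.
Aisha is ranked last by the fewest voters, so Aisha wins.

Aisha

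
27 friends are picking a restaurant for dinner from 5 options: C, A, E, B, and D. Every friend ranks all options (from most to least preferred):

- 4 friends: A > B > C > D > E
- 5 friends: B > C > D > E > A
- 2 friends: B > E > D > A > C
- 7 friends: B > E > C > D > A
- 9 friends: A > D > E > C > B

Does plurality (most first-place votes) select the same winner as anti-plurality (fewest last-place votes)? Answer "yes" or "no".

Plurality — first-place votes: C 0, A 13, E 0, B 14, D 0. Winner: B.
Anti-plurality — last-place votes: C 2, A 12, E 4, B 9, D 0. Winner: D.
The two methods disagree.

no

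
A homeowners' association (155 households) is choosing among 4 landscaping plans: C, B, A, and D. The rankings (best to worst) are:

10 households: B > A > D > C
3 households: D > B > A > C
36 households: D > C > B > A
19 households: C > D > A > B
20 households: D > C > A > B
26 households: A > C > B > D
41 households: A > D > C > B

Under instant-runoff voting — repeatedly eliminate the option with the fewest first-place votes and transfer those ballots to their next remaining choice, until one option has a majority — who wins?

Round 1: C 19, B 10, A 67, D 59. Eliminate B.
Round 2: C 19, A 77, D 59. Eliminate C.
Round 3: A 77, D 78. D has a majority.

D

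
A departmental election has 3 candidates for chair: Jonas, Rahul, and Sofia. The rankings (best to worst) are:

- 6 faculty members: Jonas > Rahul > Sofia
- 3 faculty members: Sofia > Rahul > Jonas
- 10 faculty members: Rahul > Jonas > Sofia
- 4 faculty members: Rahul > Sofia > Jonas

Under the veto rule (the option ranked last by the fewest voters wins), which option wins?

Last-place votes: Jonas 7, Rahul 0, Sofia 16.
Rahul is ranked last by the fewest voters, so Rahul wins.

Rahul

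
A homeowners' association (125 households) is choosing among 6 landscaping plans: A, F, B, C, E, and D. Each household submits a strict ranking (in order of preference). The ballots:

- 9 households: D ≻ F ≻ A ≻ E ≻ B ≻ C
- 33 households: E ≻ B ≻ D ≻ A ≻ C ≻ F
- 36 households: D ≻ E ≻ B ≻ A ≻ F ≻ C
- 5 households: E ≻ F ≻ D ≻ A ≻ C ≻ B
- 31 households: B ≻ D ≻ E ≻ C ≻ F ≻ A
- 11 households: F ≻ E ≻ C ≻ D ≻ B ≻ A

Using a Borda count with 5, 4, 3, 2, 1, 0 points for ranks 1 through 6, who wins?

A: 9·3 + 33·2 + 36·2 + 5·2 + 31·0 + 11·0 = 175
F: 9·4 + 33·0 + 36·1 + 5·4 + 31·1 + 11·5 = 178
B: 9·1 + 33·4 + 36·3 + 5·0 + 31·5 + 11·1 = 415
C: 9·0 + 33·1 + 36·0 + 5·1 + 31·2 + 11·3 = 133
E: 9·2 + 33·5 + 36·4 + 5·5 + 31·3 + 11·4 = 489
D: 9·5 + 33·3 + 36·5 + 5·3 + 31·4 + 11·2 = 485
E has the highest Borda score (489).

E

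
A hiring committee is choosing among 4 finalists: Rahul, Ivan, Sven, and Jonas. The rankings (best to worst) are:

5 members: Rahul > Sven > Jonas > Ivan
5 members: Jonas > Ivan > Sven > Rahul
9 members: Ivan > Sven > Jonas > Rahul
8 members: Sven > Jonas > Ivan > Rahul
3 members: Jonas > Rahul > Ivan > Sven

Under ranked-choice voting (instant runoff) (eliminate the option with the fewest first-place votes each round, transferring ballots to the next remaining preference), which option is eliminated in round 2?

Round 1: Rahul 5, Ivan 9, Sven 8, Jonas 8. Eliminate Rahul.
Round 2: Ivan 9, Sven 13, Jonas 8. Eliminate Jonas.

Jonas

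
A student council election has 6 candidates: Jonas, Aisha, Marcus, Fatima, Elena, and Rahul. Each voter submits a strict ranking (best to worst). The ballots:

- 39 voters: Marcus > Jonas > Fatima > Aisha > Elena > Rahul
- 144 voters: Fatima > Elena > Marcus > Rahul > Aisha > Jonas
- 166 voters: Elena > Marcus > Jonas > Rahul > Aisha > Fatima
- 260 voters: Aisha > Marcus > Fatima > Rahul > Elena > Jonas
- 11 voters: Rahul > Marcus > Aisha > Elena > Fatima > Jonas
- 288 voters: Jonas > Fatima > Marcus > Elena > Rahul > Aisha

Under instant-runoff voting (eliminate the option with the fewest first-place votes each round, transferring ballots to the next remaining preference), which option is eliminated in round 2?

Round 1: Jonas 288, Aisha 260, Marcus 39, Fatima 144, Elena 166, Rahul 11. Eliminate Rahul.
Round 2: Jonas 288, Aisha 260, Marcus 50, Fatima 144, Elena 166. Eliminate Marcus.

Marcus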